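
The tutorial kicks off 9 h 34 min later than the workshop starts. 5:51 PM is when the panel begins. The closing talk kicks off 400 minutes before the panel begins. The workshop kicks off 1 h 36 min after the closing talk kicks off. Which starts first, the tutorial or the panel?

The closing talk starts at 5:51 PM − 400 min = 11:11 AM.
The workshop starts at 11:11 AM + 96 min = 12:47 PM.
The tutorial starts at 12:47 PM + 574 min = 10:21 PM.
The tutorial starts at 10:21 PM and the panel starts at 5:51 PM, so the panel is first.

the panel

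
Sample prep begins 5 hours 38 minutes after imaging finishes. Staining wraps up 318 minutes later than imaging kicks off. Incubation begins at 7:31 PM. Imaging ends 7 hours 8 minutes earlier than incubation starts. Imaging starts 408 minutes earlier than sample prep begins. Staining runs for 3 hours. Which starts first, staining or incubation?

staining

Imaging ends at 7:31 PM − 428 min = 12:23 PM.
Sample prep starts at 12:23 PM + 338 min = 6:01 PM.
Imaging starts at 6:01 PM − 408 min = 11:13 AM.
Staining ends at 11:13 AM + 318 min = 4:31 PM.
Staining starts at 4:31 PM − 180 min = 1:31 PM.
Staining starts at 1:31 PM and incubation starts at 7:31 PM, so staining is first.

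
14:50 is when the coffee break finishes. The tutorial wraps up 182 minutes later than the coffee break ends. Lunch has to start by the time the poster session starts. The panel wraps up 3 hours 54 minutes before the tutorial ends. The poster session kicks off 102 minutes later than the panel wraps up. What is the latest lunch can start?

15:40

The tutorial ends at 14:50 + 182 min = 17:52.
The panel ends at 17:52 − 234 min = 13:58.
The poster session starts at 13:58 + 102 min = 15:40.
Lunch is bounded by the poster session, so the latest it can start is 15:40.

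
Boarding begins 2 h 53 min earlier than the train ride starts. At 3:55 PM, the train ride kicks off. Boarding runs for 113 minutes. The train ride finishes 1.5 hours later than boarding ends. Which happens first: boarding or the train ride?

boarding

Boarding starts at 3:55 PM − 173 min = 1:02 PM.
Boarding starts at 1:02 PM and the train ride starts at 3:55 PM, so boarding is first.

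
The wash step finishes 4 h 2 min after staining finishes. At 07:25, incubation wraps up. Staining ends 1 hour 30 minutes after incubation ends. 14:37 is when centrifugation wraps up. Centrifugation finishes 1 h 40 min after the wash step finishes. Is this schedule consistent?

Yes

Staining ends at 07:25 + 90 min = 08:55.
The wash step ends at 08:55 + 242 min = 12:57.
Centrifugation ends at 12:57 + 100 min = 14:37.
That matches the stated 14:37, so the schedule is consistent.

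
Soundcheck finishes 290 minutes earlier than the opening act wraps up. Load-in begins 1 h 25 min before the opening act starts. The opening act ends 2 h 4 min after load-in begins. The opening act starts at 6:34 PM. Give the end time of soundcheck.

Load-in starts at 6:34 PM − 85 min = 5:09 PM.
The opening act ends at 5:09 PM + 124 min = 7:13 PM.
Soundcheck ends at 7:13 PM − 290 min = 2:23 PM.

2:23 PM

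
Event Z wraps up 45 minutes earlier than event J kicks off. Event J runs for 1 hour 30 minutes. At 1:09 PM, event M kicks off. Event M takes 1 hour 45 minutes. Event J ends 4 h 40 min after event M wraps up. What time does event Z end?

Event M ends at 1:09 PM + 105 min = 2:54 PM.
Event J ends at 2:54 PM + 280 min = 7:34 PM.
Event J starts at 7:34 PM − 90 min = 6:04 PM.
Event Z ends at 6:04 PM − 45 min = 5:19 PM.

5:19 PM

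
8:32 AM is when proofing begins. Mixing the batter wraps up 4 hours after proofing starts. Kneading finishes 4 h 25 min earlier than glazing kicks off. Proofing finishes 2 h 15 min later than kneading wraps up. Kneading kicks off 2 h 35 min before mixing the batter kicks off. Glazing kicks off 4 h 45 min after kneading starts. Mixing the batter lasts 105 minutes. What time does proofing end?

Mixing the batter ends at 8:32 AM + 240 min = 12:32 PM.
Mixing the batter starts at 12:32 PM − 105 min = 10:47 AM.
Kneading starts at 10:47 AM − 155 min = 8:12 AM.
Glazing starts at 8:12 AM + 285 min = 12:57 PM.
Kneading ends at 12:57 PM − 265 min = 8:32 AM.
Proofing ends at 8:32 AM + 135 min = 10:47 AM.

10:47 AM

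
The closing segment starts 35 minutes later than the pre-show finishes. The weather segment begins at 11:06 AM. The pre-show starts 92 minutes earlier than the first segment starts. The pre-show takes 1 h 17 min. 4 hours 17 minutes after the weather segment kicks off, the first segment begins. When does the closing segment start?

3:43 PM

The first segment starts at 11:06 AM + 257 min = 3:23 PM.
The pre-show starts at 3:23 PM − 92 min = 1:51 PM.
The pre-show ends at 1:51 PM + 77 min = 3:08 PM.
The closing segment starts at 3:08 PM + 35 min = 3:43 PM.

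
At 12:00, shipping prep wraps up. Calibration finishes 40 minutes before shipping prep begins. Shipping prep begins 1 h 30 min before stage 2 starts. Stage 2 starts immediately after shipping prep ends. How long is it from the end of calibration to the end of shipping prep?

130 minutes

Stage 2 starts at 12:00.
Shipping prep starts at 12:00 − 90 min = 10:30.
Calibration ends at 10:30 − 40 min = 09:50.
From 09:50 to 12:00 is 130 minutes.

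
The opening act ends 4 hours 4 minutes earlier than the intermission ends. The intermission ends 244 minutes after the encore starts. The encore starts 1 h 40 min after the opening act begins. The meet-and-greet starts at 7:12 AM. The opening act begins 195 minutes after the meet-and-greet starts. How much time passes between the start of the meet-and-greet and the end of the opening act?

4 h 55 min

The opening act starts at 7:12 AM + 195 min = 10:27 AM.
The encore starts at 10:27 AM + 100 min = 12:07 PM.
The intermission ends at 12:07 PM + 244 min = 4:11 PM.
The opening act ends at 4:11 PM − 244 min = 12:07 PM.
From 7:12 AM to 12:07 PM is 4 h 55 min.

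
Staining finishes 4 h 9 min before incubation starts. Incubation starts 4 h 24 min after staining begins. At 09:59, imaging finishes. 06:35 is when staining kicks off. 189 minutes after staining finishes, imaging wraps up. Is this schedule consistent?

Yes

Incubation starts at 06:35 + 264 min = 10:59.
Staining ends at 10:59 − 249 min = 06:50.
Imaging ends at 06:50 + 189 min = 09:59.
That matches the stated 09:59, so the schedule is consistent.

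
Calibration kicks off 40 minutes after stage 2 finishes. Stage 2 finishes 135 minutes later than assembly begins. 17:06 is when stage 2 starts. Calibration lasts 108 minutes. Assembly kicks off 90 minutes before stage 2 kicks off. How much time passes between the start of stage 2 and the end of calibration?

Assembly starts at 17:06 − 90 min = 15:36.
Stage 2 ends at 15:36 + 135 min = 17:51.
Calibration starts at 17:51 + 40 min = 18:31.
Calibration ends at 18:31 + 108 min = 20:19.
From 17:06 to 20:19 is 3 h 13 min.

3 h 13 min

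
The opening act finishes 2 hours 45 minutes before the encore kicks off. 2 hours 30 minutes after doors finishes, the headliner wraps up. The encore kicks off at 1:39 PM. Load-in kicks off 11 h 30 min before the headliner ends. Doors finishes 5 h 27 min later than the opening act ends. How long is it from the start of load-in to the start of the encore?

378 minutes

The opening act ends at 1:39 PM − 165 min = 10:54 AM.
Doors ends at 10:54 AM + 327 min = 4:21 PM.
The headliner ends at 4:21 PM + 150 min = 6:51 PM.
Load-in starts at 6:51 PM − 690 min = 7:21 AM.
From 7:21 AM to 1:39 PM is 378 minutes.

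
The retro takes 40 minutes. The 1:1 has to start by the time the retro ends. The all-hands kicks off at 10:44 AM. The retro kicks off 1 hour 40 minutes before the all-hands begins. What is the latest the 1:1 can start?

The retro starts at 10:44 AM − 100 min = 9:04 AM.
The retro ends at 9:04 AM + 40 min = 9:44 AM.
The 1:1 is bounded by the retro, so the latest it can start is 9:44 AM.

9:44 AM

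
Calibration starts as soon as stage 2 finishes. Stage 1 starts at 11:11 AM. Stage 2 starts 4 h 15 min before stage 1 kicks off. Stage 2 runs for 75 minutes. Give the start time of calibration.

Stage 2 starts at 11:11 AM − 255 min = 6:56 AM.
Stage 2 ends at 6:56 AM + 75 min = 8:11 AM.
So calibration starts at 8:11 AM.

8:11 AM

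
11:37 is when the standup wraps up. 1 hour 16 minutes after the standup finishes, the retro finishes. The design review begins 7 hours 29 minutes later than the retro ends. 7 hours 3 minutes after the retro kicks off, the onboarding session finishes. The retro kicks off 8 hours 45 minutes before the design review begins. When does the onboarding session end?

The retro ends at 11:37 + 76 min = 12:53.
The design review starts at 12:53 + 449 min = 20:22.
The retro starts at 20:22 − 525 min = 11:37.
The onboarding session ends at 11:37 + 423 min = 18:40.

18:40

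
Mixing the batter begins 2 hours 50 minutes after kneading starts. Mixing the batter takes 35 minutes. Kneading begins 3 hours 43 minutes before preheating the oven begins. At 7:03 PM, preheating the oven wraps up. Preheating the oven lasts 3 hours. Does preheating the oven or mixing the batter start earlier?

mixing the batter

Preheating the oven starts at 7:03 PM − 180 min = 4:03 PM.
Kneading starts at 4:03 PM − 223 min = 12:20 PM.
Mixing the batter starts at 12:20 PM + 170 min = 3:10 PM.
Preheating the oven starts at 4:03 PM and mixing the batter starts at 3:10 PM, so mixing the batter is first.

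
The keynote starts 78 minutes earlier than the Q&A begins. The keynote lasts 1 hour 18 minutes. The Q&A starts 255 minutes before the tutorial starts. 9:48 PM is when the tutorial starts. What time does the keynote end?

5:33 PM

The Q&A starts at 9:48 PM − 255 min = 5:33 PM.
The keynote starts at 5:33 PM − 78 min = 4:15 PM.
The keynote ends at 4:15 PM + 78 min = 5:33 PM.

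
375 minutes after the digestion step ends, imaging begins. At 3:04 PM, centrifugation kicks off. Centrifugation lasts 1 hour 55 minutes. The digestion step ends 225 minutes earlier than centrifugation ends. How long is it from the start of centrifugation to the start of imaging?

Centrifugation ends at 3:04 PM + 115 min = 4:59 PM.
The digestion step ends at 4:59 PM − 225 min = 1:14 PM.
Imaging starts at 1:14 PM + 375 min = 7:29 PM.
From 3:04 PM to 7:29 PM is 4 h 25 min.

4 h 25 min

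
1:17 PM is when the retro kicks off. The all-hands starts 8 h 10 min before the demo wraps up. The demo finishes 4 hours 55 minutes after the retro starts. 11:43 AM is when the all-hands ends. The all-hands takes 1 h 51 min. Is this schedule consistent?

The demo ends at 1:17 PM + 295 min = 6:12 PM.
The all-hands starts at 6:12 PM − 490 min = 10:02 AM.
The all-hands ends at 10:02 AM + 111 min = 11:53 AM.
But the all-hands is also said to end at 11:43 AM — a 10-minute conflict.

No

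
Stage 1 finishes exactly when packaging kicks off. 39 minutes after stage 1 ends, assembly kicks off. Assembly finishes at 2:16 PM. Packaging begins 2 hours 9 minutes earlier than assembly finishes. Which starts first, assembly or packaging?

packaging

Packaging starts at 2:16 PM − 129 min = 12:07 PM.
So stage 1 ends at 12:07 PM.
Assembly starts at 12:07 PM + 39 min = 12:46 PM.
Assembly starts at 12:46 PM and packaging starts at 12:07 PM, so packaging is first.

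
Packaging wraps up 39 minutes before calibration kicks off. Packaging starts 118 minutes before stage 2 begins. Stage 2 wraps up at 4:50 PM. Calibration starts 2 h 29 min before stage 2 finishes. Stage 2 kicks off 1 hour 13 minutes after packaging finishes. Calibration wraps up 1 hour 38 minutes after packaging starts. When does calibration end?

Calibration starts at 4:50 PM − 149 min = 2:21 PM.
Packaging ends at 2:21 PM − 39 min = 1:42 PM.
Stage 2 starts at 1:42 PM + 73 min = 2:55 PM.
Packaging starts at 2:55 PM − 118 min = 12:57 PM.
Calibration ends at 12:57 PM + 98 min = 2:35 PM.

2:35 PM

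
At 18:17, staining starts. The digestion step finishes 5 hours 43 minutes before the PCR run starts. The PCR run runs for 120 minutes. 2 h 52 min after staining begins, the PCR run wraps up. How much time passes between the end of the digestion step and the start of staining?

291 minutes

The PCR run ends at 18:17 + 172 min = 21:09.
The PCR run starts at 21:09 − 120 min = 19:09.
The digestion step ends at 19:09 − 343 min = 13:26.
From 13:26 to 18:17 is 291 minutes.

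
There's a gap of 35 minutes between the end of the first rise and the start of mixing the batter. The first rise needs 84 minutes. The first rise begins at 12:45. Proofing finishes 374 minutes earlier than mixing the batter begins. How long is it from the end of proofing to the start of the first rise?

4 h 15 min

The first rise ends at 12:45 + 84 min = 14:09.
Mixing the batter starts at 14:09 + 35 min = 14:44.
Proofing ends at 14:44 − 374 min = 08:30.
From 08:30 to 12:45 is 4 h 15 min.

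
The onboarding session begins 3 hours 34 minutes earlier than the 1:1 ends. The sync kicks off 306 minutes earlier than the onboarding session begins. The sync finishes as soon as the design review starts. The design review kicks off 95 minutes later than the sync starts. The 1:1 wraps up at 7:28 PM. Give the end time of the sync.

The onboarding session starts at 7:28 PM − 214 min = 3:54 PM.
The sync starts at 3:54 PM − 306 min = 10:48 AM.
The design review starts at 10:48 AM + 95 min = 12:23 PM.
So the sync ends at 12:23 PM.

12:23 PM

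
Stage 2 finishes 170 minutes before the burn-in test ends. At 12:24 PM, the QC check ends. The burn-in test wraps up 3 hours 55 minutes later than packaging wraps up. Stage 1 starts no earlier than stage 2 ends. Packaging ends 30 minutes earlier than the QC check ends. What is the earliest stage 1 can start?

12:59 PM

Packaging ends at 12:24 PM − 30 min = 11:54 AM.
The burn-in test ends at 11:54 AM + 235 min = 3:49 PM.
Stage 2 ends at 3:49 PM − 170 min = 12:59 PM.
Stage 1 is bounded by stage 2, so the earliest it can start is 12:59 PM.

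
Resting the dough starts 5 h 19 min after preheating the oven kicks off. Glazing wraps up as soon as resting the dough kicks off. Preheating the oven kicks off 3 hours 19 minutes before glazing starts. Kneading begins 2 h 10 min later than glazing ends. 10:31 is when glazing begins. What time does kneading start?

Preheating the oven starts at 10:31 − 199 min = 07:12.
Resting the dough starts at 07:12 + 319 min = 12:31.
So glazing ends at 12:31.
Kneading starts at 12:31 + 130 min = 14:41.

14:41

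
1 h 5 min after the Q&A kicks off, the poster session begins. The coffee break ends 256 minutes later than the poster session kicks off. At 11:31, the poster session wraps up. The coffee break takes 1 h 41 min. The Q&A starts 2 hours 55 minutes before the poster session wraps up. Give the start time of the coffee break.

The Q&A starts at 11:31 − 175 min = 08:36.
The poster session starts at 08:36 + 65 min = 09:41.
The coffee break ends at 09:41 + 256 min = 13:57.
The coffee break starts at 13:57 − 101 min = 12:16.

12:16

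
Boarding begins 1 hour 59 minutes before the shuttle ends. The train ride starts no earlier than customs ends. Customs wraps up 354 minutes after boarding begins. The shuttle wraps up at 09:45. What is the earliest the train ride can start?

13:40

Boarding starts at 09:45 − 119 min = 07:46.
Customs ends at 07:46 + 354 min = 13:40.
The train ride is bounded by customs, so the earliest it can start is 13:40.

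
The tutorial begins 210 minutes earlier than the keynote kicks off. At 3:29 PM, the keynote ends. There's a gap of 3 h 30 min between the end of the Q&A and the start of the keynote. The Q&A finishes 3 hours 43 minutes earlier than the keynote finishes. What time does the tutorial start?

11:46 AM

The Q&A ends at 3:29 PM − 223 min = 11:46 AM.
The keynote starts at 11:46 AM + 210 min = 3:16 PM.
The tutorial starts at 3:16 PM − 210 min = 11:46 AM.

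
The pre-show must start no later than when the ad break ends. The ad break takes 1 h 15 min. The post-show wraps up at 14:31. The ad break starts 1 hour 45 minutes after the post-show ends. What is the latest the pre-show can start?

The ad break starts at 14:31 + 105 min = 16:16.
The ad break ends at 16:16 + 75 min = 17:31.
The pre-show is bounded by the ad break, so the latest it can start is 17:31.

17:31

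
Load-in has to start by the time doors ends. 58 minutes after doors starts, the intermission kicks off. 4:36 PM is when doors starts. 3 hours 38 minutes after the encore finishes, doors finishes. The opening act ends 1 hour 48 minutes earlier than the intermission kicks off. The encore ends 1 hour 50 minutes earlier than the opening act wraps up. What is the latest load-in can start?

5:34 PM

The intermission starts at 4:36 PM + 58 min = 5:34 PM.
The opening act ends at 5:34 PM − 108 min = 3:46 PM.
The encore ends at 3:46 PM − 110 min = 1:56 PM.
Doors ends at 1:56 PM + 218 min = 5:34 PM.
Load-in is bounded by doors, so the latest it can start is 5:34 PM.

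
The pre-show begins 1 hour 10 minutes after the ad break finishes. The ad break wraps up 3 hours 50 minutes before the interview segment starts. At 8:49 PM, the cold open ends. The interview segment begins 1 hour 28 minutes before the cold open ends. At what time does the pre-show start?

The interview segment starts at 8:49 PM − 88 min = 7:21 PM.
The ad break ends at 7:21 PM − 230 min = 3:31 PM.
The pre-show starts at 3:31 PM + 70 min = 4:41 PM.

4:41 PM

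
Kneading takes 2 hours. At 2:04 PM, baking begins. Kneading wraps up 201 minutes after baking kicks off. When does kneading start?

3:25 PM

Kneading ends at 2:04 PM + 201 min = 5:25 PM.
Kneading starts at 5:25 PM − 120 min = 3:25 PM.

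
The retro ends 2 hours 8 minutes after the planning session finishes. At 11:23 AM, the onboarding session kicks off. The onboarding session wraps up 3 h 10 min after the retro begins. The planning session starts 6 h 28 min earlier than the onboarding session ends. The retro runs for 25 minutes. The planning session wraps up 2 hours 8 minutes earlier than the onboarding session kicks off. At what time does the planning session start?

The planning session ends at 11:23 AM − 128 min = 9:15 AM.
The retro ends at 9:15 AM + 128 min = 11:23 AM.
The retro starts at 11:23 AM − 25 min = 10:58 AM.
The onboarding session ends at 10:58 AM + 190 min = 2:08 PM.
The planning session starts at 2:08 PM − 388 min = 7:40 AM.

7:40 AM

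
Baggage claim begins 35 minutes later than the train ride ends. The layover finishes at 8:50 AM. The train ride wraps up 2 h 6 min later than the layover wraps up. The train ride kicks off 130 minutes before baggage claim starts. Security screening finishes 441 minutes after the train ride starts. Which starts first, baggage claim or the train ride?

the train ride

The train ride ends at 8:50 AM + 126 min = 10:56 AM.
Baggage claim starts at 10:56 AM + 35 min = 11:31 AM.
The train ride starts at 11:31 AM − 130 min = 9:21 AM.
Baggage claim starts at 11:31 AM and the train ride starts at 9:21 AM, so the train ride is first.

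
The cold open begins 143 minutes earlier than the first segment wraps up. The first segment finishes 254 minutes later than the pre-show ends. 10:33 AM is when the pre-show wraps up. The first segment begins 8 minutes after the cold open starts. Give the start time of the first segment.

12:32 PM

The first segment ends at 10:33 AM + 254 min = 2:47 PM.
The cold open starts at 2:47 PM − 143 min = 12:24 PM.
The first segment starts at 12:24 PM + 8 min = 12:32 PM.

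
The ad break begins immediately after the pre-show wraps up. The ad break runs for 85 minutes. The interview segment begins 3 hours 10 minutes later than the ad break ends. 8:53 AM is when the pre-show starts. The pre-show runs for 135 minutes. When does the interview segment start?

The pre-show ends at 8:53 AM + 135 min = 11:08 AM.
So the ad break starts at 11:08 AM.
The ad break ends at 11:08 AM + 85 min = 12:33 PM.
The interview segment starts at 12:33 PM + 190 min = 3:43 PM.

3:43 PM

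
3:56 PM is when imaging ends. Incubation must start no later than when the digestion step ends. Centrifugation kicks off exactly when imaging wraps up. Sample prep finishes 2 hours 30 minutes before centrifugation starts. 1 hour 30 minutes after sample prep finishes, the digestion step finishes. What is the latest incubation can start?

2:56 PM

Centrifugation starts at 3:56 PM.
Sample prep ends at 3:56 PM − 150 min = 1:26 PM.
The digestion step ends at 1:26 PM + 90 min = 2:56 PM.
Incubation is bounded by the digestion step, so the latest it can start is 2:56 PM.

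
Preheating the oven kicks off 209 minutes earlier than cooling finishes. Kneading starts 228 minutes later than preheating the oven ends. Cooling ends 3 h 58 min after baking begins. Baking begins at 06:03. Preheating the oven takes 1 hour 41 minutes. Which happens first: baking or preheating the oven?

Cooling ends at 06:03 + 238 min = 10:01.
Preheating the oven starts at 10:01 − 209 min = 06:32.
Baking starts at 06:03 and preheating the oven starts at 06:32, so baking is first.

baking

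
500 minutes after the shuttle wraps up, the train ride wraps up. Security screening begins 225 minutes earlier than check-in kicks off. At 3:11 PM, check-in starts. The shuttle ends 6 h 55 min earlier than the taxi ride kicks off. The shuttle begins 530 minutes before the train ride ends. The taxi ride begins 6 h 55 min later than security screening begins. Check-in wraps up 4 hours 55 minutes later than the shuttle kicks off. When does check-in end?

3:51 PM

Security screening starts at 3:11 PM − 225 min = 11:26 AM.
The taxi ride starts at 11:26 AM + 415 min = 6:21 PM.
The shuttle ends at 6:21 PM − 415 min = 11:26 AM.
The train ride ends at 11:26 AM + 500 min = 7:46 PM.
The shuttle starts at 7:46 PM − 530 min = 10:56 AM.
Check-in ends at 10:56 AM + 295 min = 3:51 PM.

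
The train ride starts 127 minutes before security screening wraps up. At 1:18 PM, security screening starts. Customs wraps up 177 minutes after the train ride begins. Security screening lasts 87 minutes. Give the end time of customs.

Security screening ends at 1:18 PM + 87 min = 2:45 PM.
The train ride starts at 2:45 PM − 127 min = 12:38 PM.
Customs ends at 12:38 PM + 177 min = 3:35 PM.

3:35 PM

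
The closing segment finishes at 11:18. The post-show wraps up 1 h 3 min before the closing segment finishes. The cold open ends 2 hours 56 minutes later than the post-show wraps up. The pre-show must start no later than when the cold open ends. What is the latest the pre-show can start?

The post-show ends at 11:18 − 63 min = 10:15.
The cold open ends at 10:15 + 176 min = 13:11.
The pre-show is bounded by the cold open, so the latest it can start is 13:11.

13:11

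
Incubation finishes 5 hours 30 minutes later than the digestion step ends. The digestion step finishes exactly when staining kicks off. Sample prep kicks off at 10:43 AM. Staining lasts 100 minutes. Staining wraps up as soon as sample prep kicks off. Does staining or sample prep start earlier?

staining

Staining ends at 10:43 AM.
Staining starts at 10:43 AM − 100 min = 9:03 AM.
Staining starts at 9:03 AM and sample prep starts at 10:43 AM, so staining is first.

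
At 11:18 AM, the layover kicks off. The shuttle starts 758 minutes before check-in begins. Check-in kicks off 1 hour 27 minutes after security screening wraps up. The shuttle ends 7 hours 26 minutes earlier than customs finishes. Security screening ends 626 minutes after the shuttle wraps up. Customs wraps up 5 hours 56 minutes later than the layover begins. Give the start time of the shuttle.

Customs ends at 11:18 AM + 356 min = 5:14 PM.
The shuttle ends at 5:14 PM − 446 min = 9:48 AM.
Security screening ends at 9:48 AM + 626 min = 8:14 PM.
Check-in starts at 8:14 PM + 87 min = 9:41 PM.
The shuttle starts at 9:41 PM − 758 min = 9:03 AM.

9:03 AM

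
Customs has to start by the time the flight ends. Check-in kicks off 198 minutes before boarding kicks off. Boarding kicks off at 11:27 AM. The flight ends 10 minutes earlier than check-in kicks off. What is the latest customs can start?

7:59 AM

Check-in starts at 11:27 AM − 198 min = 8:09 AM.
The flight ends at 8:09 AM − 10 min = 7:59 AM.
Customs is bounded by the flight, so the latest it can start is 7:59 AM.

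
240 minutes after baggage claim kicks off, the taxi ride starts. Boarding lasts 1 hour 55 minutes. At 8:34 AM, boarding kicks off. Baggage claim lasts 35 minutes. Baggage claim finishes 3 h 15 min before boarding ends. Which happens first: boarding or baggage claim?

Boarding ends at 8:34 AM + 115 min = 10:29 AM.
Baggage claim ends at 10:29 AM − 195 min = 7:14 AM.
Baggage claim starts at 7:14 AM − 35 min = 6:39 AM.
Boarding starts at 8:34 AM and baggage claim starts at 6:39 AM, so baggage claim is first.

baggage claim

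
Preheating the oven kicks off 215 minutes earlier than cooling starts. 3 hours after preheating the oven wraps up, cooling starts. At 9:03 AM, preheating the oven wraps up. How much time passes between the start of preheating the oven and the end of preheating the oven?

Cooling starts at 9:03 AM + 180 min = 12:03 PM.
Preheating the oven starts at 12:03 PM − 215 min = 8:28 AM.
From 8:28 AM to 9:03 AM is 35 minutes.

35 minutes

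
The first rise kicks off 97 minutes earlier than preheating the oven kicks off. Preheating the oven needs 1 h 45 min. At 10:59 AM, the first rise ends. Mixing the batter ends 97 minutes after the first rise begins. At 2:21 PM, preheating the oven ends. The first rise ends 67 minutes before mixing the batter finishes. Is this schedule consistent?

No

Preheating the oven starts at 2:21 PM − 105 min = 12:36 PM.
The first rise starts at 12:36 PM − 97 min = 10:59 AM.
Mixing the batter ends at 10:59 AM + 97 min = 12:36 PM.
The first rise ends at 12:36 PM − 67 min = 11:29 AM.
But the first rise is also said to end at 10:59 AM — a 30-minute conflict.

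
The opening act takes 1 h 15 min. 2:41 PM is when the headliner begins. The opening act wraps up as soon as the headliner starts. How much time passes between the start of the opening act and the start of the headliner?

The opening act ends at 2:41 PM.
The opening act starts at 2:41 PM − 75 min = 1:26 PM.
From 1:26 PM to 2:41 PM is 75 minutes.

75 minutes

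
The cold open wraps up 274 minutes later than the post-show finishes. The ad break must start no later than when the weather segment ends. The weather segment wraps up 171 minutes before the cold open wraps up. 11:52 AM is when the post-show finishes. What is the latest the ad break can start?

The cold open ends at 11:52 AM + 274 min = 4:26 PM.
The weather segment ends at 4:26 PM − 171 min = 1:35 PM.
The ad break is bounded by the weather segment, so the latest it can start is 1:35 PM.

1:35 PM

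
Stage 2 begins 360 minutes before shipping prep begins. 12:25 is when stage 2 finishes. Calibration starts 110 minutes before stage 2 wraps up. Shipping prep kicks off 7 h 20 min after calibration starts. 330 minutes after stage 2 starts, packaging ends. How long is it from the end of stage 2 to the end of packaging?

Calibration starts at 12:25 − 110 min = 10:35.
Shipping prep starts at 10:35 + 440 min = 17:55.
Stage 2 starts at 17:55 − 360 min = 11:55.
Packaging ends at 11:55 + 330 min = 17:25.
From 12:25 to 17:25 is 300 minutes.

300 minutes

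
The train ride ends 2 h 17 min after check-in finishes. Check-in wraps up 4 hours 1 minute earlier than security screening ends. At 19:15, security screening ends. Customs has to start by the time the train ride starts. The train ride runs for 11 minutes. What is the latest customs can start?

Check-in ends at 19:15 − 241 min = 15:14.
The train ride ends at 15:14 + 137 min = 17:31.
The train ride starts at 17:31 − 11 min = 17:20.
Customs is bounded by the train ride, so the latest it can start is 17:20.

17:20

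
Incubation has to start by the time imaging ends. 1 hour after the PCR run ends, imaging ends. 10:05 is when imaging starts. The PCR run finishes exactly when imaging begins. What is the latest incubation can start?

11:05

The PCR run ends at 10:05.
Imaging ends at 10:05 + 60 min = 11:05.
Incubation is bounded by imaging, so the latest it can start is 11:05.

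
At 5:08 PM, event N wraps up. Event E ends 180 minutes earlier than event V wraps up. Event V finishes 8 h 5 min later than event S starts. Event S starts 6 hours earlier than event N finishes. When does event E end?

4:13 PM

Event S starts at 5:08 PM − 360 min = 11:08 AM.
Event V ends at 11:08 AM + 485 min = 7:13 PM.
Event E ends at 7:13 PM − 180 min = 4:13 PM.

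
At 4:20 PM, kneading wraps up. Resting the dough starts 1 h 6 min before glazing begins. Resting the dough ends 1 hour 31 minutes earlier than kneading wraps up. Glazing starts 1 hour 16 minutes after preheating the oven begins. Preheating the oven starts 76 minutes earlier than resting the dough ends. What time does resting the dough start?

1:43 PM

Resting the dough ends at 4:20 PM − 91 min = 2:49 PM.
Preheating the oven starts at 2:49 PM − 76 min = 1:33 PM.
Glazing starts at 1:33 PM + 76 min = 2:49 PM.
Resting the dough starts at 2:49 PM − 66 min = 1:43 PM.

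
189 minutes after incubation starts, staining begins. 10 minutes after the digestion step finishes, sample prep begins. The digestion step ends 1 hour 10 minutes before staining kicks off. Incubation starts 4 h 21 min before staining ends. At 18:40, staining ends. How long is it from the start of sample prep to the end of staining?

Incubation starts at 18:40 − 261 min = 14:19.
Staining starts at 14:19 + 189 min = 17:28.
The digestion step ends at 17:28 − 70 min = 16:18.
Sample prep starts at 16:18 + 10 min = 16:28.
From 16:28 to 18:40 is 132 minutes.

132 minutes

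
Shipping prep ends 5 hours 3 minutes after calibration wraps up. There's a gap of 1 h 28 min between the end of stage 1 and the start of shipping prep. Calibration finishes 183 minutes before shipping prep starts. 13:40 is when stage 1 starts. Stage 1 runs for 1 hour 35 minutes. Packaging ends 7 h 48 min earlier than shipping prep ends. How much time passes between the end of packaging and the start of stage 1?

Stage 1 ends at 13:40 + 95 min = 15:15.
Shipping prep starts at 15:15 + 88 min = 16:43.
Calibration ends at 16:43 − 183 min = 13:40.
Shipping prep ends at 13:40 + 303 min = 18:43.
Packaging ends at 18:43 − 468 min = 10:55.
From 10:55 to 13:40 is 2 hours 45 minutes.

2 hours 45 minutes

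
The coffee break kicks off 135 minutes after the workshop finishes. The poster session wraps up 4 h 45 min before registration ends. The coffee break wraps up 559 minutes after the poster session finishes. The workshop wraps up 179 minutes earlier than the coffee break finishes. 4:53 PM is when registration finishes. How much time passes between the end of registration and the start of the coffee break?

3 hours 50 minutes

The poster session ends at 4:53 PM − 285 min = 12:08 PM.
The coffee break ends at 12:08 PM + 559 min = 9:27 PM.
The workshop ends at 9:27 PM − 179 min = 6:28 PM.
The coffee break starts at 6:28 PM + 135 min = 8:43 PM.
From 4:53 PM to 8:43 PM is 3 hours 50 minutes.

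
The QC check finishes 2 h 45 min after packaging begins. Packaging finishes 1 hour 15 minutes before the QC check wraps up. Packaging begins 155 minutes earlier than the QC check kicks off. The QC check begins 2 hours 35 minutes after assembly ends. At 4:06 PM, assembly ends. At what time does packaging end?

The QC check starts at 4:06 PM + 155 min = 6:41 PM.
Packaging starts at 6:41 PM − 155 min = 4:06 PM.
The QC check ends at 4:06 PM + 165 min = 6:51 PM.
Packaging ends at 6:51 PM − 75 min = 5:36 PM.

5:36 PM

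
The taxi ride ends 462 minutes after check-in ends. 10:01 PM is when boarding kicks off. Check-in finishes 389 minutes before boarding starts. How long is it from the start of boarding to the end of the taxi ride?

73 minutes

Check-in ends at 10:01 PM − 389 min = 3:32 PM.
The taxi ride ends at 3:32 PM + 462 min = 11:14 PM.
From 10:01 PM to 11:14 PM is 73 minutes.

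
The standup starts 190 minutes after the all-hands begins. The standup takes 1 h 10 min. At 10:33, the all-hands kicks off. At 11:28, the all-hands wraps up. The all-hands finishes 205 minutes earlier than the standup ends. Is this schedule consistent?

The standup starts at 10:33 + 190 min = 13:43.
The standup ends at 13:43 + 70 min = 14:53.
The all-hands ends at 14:53 − 205 min = 11:28.
That matches the stated 11:28, so the schedule is consistent.

Yes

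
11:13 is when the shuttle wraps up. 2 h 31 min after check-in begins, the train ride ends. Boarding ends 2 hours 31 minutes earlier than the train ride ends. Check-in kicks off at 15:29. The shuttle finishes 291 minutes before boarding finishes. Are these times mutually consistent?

The train ride ends at 15:29 + 151 min = 18:00.
Boarding ends at 18:00 − 151 min = 15:29.
The shuttle ends at 15:29 − 291 min = 10:38.
But the shuttle is also said to end at 11:13 — a 35-minute conflict.

No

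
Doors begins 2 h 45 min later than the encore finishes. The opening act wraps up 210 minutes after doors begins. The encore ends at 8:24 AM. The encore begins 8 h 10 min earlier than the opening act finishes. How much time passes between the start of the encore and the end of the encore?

Doors starts at 8:24 AM + 165 min = 11:09 AM.
The opening act ends at 11:09 AM + 210 min = 2:39 PM.
The encore starts at 2:39 PM − 490 min = 6:29 AM.
From 6:29 AM to 8:24 AM is 1 h 55 min.

1 h 55 min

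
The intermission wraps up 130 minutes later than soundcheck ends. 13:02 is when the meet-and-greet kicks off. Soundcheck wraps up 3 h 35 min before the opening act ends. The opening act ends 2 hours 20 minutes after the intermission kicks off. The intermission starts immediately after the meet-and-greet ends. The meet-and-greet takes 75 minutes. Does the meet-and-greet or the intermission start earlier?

the meet-and-greet

The meet-and-greet ends at 13:02 + 75 min = 14:17.
So the intermission starts at 14:17.
The meet-and-greet starts at 13:02 and the intermission starts at 14:17, so the meet-and-greet is first.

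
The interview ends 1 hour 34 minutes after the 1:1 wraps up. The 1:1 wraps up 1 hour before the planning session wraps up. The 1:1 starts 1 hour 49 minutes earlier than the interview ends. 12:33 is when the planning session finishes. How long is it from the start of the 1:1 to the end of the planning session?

1 h 15 min

The 1:1 ends at 12:33 − 60 min = 11:33.
The interview ends at 11:33 + 94 min = 13:07.
The 1:1 starts at 13:07 − 109 min = 11:18.
From 11:18 to 12:33 is 1 h 15 min.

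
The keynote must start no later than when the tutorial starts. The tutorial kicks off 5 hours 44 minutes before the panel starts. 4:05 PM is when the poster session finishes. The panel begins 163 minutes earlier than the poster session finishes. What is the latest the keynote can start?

7:38 AM

The panel starts at 4:05 PM − 163 min = 1:22 PM.
The tutorial starts at 1:22 PM − 344 min = 7:38 AM.
The keynote is bounded by the tutorial, so the latest it can start is 7:38 AM.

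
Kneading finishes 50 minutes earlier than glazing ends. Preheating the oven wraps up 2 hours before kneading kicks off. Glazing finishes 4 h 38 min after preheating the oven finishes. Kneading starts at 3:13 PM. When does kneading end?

5:01 PM

Preheating the oven ends at 3:13 PM − 120 min = 1:13 PM.
Glazing ends at 1:13 PM + 278 min = 5:51 PM.
Kneading ends at 5:51 PM − 50 min = 5:01 PM.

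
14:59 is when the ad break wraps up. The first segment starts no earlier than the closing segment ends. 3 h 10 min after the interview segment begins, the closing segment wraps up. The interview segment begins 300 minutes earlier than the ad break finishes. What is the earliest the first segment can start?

13:09

The interview segment starts at 14:59 − 300 min = 09:59.
The closing segment ends at 09:59 + 190 min = 13:09.
The first segment is bounded by the closing segment, so the earliest it can start is 13:09.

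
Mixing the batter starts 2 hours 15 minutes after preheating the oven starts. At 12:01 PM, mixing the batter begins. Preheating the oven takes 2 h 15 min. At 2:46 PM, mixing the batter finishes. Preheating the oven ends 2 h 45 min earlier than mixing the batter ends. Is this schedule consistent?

Yes

Preheating the oven ends at 2:46 PM − 165 min = 12:01 PM.
Preheating the oven starts at 12:01 PM − 135 min = 9:46 AM.
Mixing the batter starts at 9:46 AM + 135 min = 12:01 PM.
That matches the stated 12:01 PM, so the schedule is consistent.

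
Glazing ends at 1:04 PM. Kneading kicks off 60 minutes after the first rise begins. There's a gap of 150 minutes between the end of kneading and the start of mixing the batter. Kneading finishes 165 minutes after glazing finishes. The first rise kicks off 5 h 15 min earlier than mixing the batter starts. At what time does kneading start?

Kneading ends at 1:04 PM + 165 min = 3:49 PM.
Mixing the batter starts at 3:49 PM + 150 min = 6:19 PM.
The first rise starts at 6:19 PM − 315 min = 1:04 PM.
Kneading starts at 1:04 PM + 60 min = 2:04 PM.

2:04 PM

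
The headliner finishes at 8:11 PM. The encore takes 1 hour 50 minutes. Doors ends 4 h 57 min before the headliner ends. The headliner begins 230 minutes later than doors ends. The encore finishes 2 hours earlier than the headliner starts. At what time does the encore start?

3:14 PM

Doors ends at 8:11 PM − 297 min = 3:14 PM.
The headliner starts at 3:14 PM + 230 min = 7:04 PM.
The encore ends at 7:04 PM − 120 min = 5:04 PM.
The encore starts at 5:04 PM − 110 min = 3:14 PM.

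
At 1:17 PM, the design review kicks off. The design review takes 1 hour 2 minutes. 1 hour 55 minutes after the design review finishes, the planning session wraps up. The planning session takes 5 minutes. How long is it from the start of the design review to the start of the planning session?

The design review ends at 1:17 PM + 62 min = 2:19 PM.
The planning session ends at 2:19 PM + 115 min = 4:14 PM.
The planning session starts at 4:14 PM − 5 min = 4:09 PM.
From 1:17 PM to 4:09 PM is 2 hours 52 minutes.

2 hours 52 minutes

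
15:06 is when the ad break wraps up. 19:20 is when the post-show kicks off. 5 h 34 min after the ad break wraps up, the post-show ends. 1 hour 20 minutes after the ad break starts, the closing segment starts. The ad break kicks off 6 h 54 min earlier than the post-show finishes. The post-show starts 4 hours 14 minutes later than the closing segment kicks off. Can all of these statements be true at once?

Yes

The post-show ends at 15:06 + 334 min = 20:40.
The ad break starts at 20:40 − 414 min = 13:46.
The closing segment starts at 13:46 + 80 min = 15:06.
The post-show starts at 15:06 + 254 min = 19:20.
That matches the stated 19:20, so the schedule is consistent.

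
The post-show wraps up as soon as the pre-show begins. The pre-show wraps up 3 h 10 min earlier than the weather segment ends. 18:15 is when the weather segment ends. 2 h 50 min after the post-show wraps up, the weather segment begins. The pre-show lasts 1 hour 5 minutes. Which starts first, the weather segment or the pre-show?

The pre-show ends at 18:15 − 190 min = 15:05.
The pre-show starts at 15:05 − 65 min = 14:00.
So the post-show ends at 14:00.
The weather segment starts at 14:00 + 170 min = 16:50.
The weather segment starts at 16:50 and the pre-show starts at 14:00, so the pre-show is first.

the pre-show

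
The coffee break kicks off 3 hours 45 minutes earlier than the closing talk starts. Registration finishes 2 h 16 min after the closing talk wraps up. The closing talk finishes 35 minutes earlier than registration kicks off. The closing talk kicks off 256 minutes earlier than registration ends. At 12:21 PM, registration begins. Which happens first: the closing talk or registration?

the closing talk

The closing talk ends at 12:21 PM − 35 min = 11:46 AM.
Registration ends at 11:46 AM + 136 min = 2:02 PM.
The closing talk starts at 2:02 PM − 256 min = 9:46 AM.
The closing talk starts at 9:46 AM and registration starts at 12:21 PM, so the closing talk is first.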